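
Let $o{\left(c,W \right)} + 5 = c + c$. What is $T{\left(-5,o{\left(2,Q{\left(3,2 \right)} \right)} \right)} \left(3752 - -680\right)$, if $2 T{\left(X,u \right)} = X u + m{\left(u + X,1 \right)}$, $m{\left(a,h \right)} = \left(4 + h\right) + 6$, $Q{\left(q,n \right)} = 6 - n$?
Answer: $35456$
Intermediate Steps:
$m{\left(a,h \right)} = 10 + h$
$o{\left(c,W \right)} = -5 + 2 c$ ($o{\left(c,W \right)} = -5 + \left(c + c\right) = -5 + 2 c$)
$T{\left(X,u \right)} = \frac{11}{2} + \frac{X u}{2}$ ($T{\left(X,u \right)} = \frac{X u + \left(10 + 1\right)}{2} = \frac{X u + 11}{2} = \frac{11 + X u}{2} = \frac{11}{2} + \frac{X u}{2}$)
$T{\left(-5,o{\left(2,Q{\left(3,2 \right)} \right)} \right)} \left(3752 - -680\right) = \left(\frac{11}{2} + \frac{1}{2} \left(-5\right) \left(-5 + 2 \cdot 2\right)\right) \left(3752 - -680\right) = \left(\frac{11}{2} + \frac{1}{2} \left(-5\right) \left(-5 + 4\right)\right) \left(3752 + 680\right) = \left(\frac{11}{2} + \frac{1}{2} \left(-5\right) \left(-1\right)\right) 4432 = \left(\frac{11}{2} + \frac{5}{2}\right) 4432 = 8 \cdot 4432 = 35456$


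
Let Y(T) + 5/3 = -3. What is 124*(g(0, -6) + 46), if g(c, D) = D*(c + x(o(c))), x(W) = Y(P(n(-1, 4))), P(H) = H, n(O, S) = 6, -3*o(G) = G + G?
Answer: 9176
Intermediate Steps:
o(G) = -2*G/3 (o(G) = -(G + G)/3 = -2*G/3)
Y(T) = -14/3 (Y(T) = -5/3 - 3 = -14/3)
x(W) = -14/3
g(c, D) = D*(-14/3 + c) (g(c, D) = D*(c - 14/3) = D*(-14/3 + c))
124*(g(0, -6) + 46) = 124*((1/3)*(-6)*(-14 + 3*0) + 46) = 124*((1/3)*(-6)*(-14 + 0) + 46) = 124*((1/3)*(-6)*(-14) + 46) = 124*(28 + 46) = 124*74 = 9176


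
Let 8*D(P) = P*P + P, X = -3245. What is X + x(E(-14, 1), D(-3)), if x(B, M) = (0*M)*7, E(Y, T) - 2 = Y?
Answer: -3245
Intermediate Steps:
E(Y, T) = 2 + Y
D(P) = P/8 + P²/8 (D(P) = (P*P + P)/8 = (P² + P)/8 = (P + P²)/8 = P/8 + P²/8)
x(B, M) = 0 (x(B, M) = 0*7 = 0)
X + x(E(-14, 1), D(-3)) = -3245 + 0 = -3245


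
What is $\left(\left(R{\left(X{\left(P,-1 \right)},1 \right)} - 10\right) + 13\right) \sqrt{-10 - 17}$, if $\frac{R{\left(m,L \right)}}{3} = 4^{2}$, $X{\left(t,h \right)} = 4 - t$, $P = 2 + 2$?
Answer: $153 i \sqrt{3} \approx 265.0 i$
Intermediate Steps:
$P = 4$
$R{\left(m,L \right)} = 48$ ($R{\left(m,L \right)} = 3 \cdot 4^{2} = 3 \cdot 16 = 48$)
$\left(\left(R{\left(X{\left(P,-1 \right)},1 \right)} - 10\right) + 13\right) \sqrt{-10 - 17} = \left(\left(48 - 10\right) + 13\right) \sqrt{-10 - 17} = \left(\left(48 - 10\right) + 13\right) \sqrt{-27} = \left(38 + 13\right) 3 i \sqrt{3} = 51 \cdot 3 i \sqrt{3} = 153 i \sqrt{3}$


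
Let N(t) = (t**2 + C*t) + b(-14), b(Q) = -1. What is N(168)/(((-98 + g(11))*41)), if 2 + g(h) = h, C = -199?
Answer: 5209/3649 ≈ 1.4275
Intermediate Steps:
N(t) = -1 + t**2 - 199*t (N(t) = (t**2 - 199*t) - 1 = -1 + t**2 - 199*t)
g(h) = -2 + h
N(168)/(((-98 + g(11))*41)) = (-1 + 168**2 - 199*168)/(((-98 + (-2 + 11))*41)) = (-1 + 28224 - 33432)/(((-98 + 9)*41)) = -5209/((-89*41)) = -5209/(-3649) = -5209*(-1/3649) = 5209/3649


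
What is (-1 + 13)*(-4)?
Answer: -48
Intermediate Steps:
(-1 + 13)*(-4) = 12*(-4) = -48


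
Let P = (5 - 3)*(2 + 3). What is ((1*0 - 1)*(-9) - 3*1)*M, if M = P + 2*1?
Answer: 72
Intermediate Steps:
P = 10 (P = 2*5 = 10)
M = 12 (M = 10 + 2*1 = 10 + 2 = 12)
((1*0 - 1)*(-9) - 3*1)*M = ((1*0 - 1)*(-9) - 3*1)*12 = ((0 - 1)*(-9) - 3)*12 = (-1*(-9) - 3)*12 = (9 - 3)*12 = 6*12 = 72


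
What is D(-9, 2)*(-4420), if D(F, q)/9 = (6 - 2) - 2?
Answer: -79560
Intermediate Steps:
D(F, q) = 18 (D(F, q) = 9*((6 - 2) - 2) = 9*(4 - 2) = 9*2 = 18)
D(-9, 2)*(-4420) = 18*(-4420) = -79560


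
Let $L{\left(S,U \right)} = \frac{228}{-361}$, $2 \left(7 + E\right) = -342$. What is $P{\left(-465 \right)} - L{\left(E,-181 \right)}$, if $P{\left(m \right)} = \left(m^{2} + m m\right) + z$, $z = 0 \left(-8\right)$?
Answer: $\frac{8216562}{19} \approx 4.3245 \cdot 10^{5}$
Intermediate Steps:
$E = -178$ ($E = -7 + \frac{1}{2} \left(-342\right) = -7 - 171 = -178$)
$L{\left(S,U \right)} = - \frac{12}{19}$ ($L{\left(S,U \right)} = 228 \left(- \frac{1}{361}\right) = - \frac{12}{19}$)
$z = 0$
$P{\left(m \right)} = 2 m^{2}$ ($P{\left(m \right)} = \left(m^{2} + m m\right) + 0 = \left(m^{2} + m^{2}\right) + 0 = 2 m^{2} + 0 = 2 m^{2}$)
$P{\left(-465 \right)} - L{\left(E,-181 \right)} = 2 \left(-465\right)^{2} - - \frac{12}{19} = 2 \cdot 216225 + \frac{12}{19} = 432450 + \frac{12}{19} = \frac{8216562}{19}$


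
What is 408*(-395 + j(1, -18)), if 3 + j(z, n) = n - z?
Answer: -170136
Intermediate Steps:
j(z, n) = -3 + n - z (j(z, n) = -3 + (n - z) = -3 + n - z)
408*(-395 + j(1, -18)) = 408*(-395 + (-3 - 18 - 1*1)) = 408*(-395 + (-3 - 18 - 1)) = 408*(-395 - 22) = 408*(-417) = -170136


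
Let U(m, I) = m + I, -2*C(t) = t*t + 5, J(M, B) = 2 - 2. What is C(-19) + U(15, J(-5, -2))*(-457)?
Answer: -7038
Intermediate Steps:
J(M, B) = 0
C(t) = -5/2 - t²/2 (C(t) = -(t*t + 5)/2 = -(t² + 5)/2 = -(5 + t²)/2 = -5/2 - t²/2)
U(m, I) = I + m
C(-19) + U(15, J(-5, -2))*(-457) = (-5/2 - ½*(-19)²) + (0 + 15)*(-457) = (-5/2 - ½*361) + 15*(-457) = (-5/2 - 361/2) - 6855 = -183 - 6855 = -7038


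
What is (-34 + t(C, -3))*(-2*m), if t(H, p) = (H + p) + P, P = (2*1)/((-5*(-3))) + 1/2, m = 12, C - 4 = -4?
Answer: 4364/5 ≈ 872.80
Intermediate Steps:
C = 0 (C = 4 - 4 = 0)
P = 19/30 (P = 2/15 + 1*(½) = 2*(1/15) + ½ = 2/15 + ½ = 19/30 ≈ 0.63333)
t(H, p) = 19/30 + H + p (t(H, p) = (H + p) + 19/30 = 19/30 + H + p)
(-34 + t(C, -3))*(-2*m) = (-34 + (19/30 + 0 - 3))*(-2*12) = (-34 - 71/30)*(-24) = -1091/30*(-24) = 4364/5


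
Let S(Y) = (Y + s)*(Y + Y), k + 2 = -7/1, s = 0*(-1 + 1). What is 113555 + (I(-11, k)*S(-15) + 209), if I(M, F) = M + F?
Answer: 104764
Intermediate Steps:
s = 0 (s = 0*0 = 0)
k = -9 (k = -2 - 7/1 = -2 - 7*1 = -2 - 7 = -9)
S(Y) = 2*Y**2 (S(Y) = (Y + 0)*(Y + Y) = Y*(2*Y) = 2*Y**2)
I(M, F) = F + M
113555 + (I(-11, k)*S(-15) + 209) = 113555 + ((-9 - 11)*(2*(-15)**2) + 209) = 113555 + (-40*225 + 209) = 113555 + (-20*450 + 209) = 113555 + (-9000 + 209) = 113555 - 8791 = 104764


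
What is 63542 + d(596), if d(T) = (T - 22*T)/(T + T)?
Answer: 127063/2 ≈ 63532.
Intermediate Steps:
d(T) = -21/2 (d(T) = (-21*T)/((2*T)) = (-21*T)*(1/(2*T)) = -21/2)
63542 + d(596) = 63542 - 21/2 = 127063/2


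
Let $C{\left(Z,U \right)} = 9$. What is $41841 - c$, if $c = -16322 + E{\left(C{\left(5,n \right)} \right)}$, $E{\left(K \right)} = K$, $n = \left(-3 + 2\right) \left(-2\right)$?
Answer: $58154$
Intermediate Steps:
$n = 2$ ($n = \left(-1\right) \left(-2\right) = 2$)
$c = -16313$ ($c = -16322 + 9 = -16313$)
$41841 - c = 41841 - -16313 = 41841 + 16313 = 58154$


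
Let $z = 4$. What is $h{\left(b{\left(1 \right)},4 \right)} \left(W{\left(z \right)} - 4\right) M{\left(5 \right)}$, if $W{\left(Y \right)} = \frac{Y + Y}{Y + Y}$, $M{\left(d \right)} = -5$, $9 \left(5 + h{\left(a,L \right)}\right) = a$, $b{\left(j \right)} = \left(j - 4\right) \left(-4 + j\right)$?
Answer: $-60$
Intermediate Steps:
$b{\left(j \right)} = \left(-4 + j\right)^{2}$ ($b{\left(j \right)} = \left(-4 + j\right) \left(-4 + j\right) = \left(-4 + j\right)^{2}$)
$h{\left(a,L \right)} = -5 + \frac{a}{9}$
$W{\left(Y \right)} = 1$ ($W{\left(Y \right)} = \frac{2 Y}{2 Y} = 2 Y \frac{1}{2 Y} = 1$)
$h{\left(b{\left(1 \right)},4 \right)} \left(W{\left(z \right)} - 4\right) M{\left(5 \right)} = \left(-5 + \frac{\left(-4 + 1\right)^{2}}{9}\right) \left(1 - 4\right) \left(-5\right) = \left(-5 + \frac{\left(-3\right)^{2}}{9}\right) \left(-3\right) \left(-5\right) = \left(-5 + \frac{1}{9} \cdot 9\right) \left(-3\right) \left(-5\right) = \left(-5 + 1\right) \left(-3\right) \left(-5\right) = \left(-4\right) \left(-3\right) \left(-5\right) = 12 \left(-5\right) = -60$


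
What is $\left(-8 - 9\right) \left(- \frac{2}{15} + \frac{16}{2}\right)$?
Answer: $- \frac{2006}{15} \approx -133.73$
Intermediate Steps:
$\left(-8 - 9\right) \left(- \frac{2}{15} + \frac{16}{2}\right) = - 17 \left(\left(-2\right) \frac{1}{15} + 16 \cdot \frac{1}{2}\right) = - 17 \left(- \frac{2}{15} + 8\right) = \left(-17\right) \frac{118}{15} = - \frac{2006}{15}$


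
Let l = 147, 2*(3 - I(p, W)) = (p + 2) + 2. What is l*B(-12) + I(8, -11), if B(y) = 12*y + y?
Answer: -22935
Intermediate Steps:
B(y) = 13*y
I(p, W) = 1 - p/2 (I(p, W) = 3 - ((p + 2) + 2)/2 = 3 - ((2 + p) + 2)/2 = 3 - (4 + p)/2 = 3 + (-2 - p/2) = 1 - p/2)
l*B(-12) + I(8, -11) = 147*(13*(-12)) + (1 - ½*8) = 147*(-156) + (1 - 4) = -22932 - 3 = -22935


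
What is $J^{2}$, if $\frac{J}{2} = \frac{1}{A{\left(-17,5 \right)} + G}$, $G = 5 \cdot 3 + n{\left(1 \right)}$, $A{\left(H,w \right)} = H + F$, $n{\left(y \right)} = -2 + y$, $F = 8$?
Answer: $\frac{4}{25} \approx 0.16$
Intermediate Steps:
$A{\left(H,w \right)} = 8 + H$ ($A{\left(H,w \right)} = H + 8 = 8 + H$)
$G = 14$ ($G = 5 \cdot 3 + \left(-2 + 1\right) = 15 - 1 = 14$)
$J = \frac{2}{5}$ ($J = \frac{2}{\left(8 - 17\right) + 14} = \frac{2}{-9 + 14} = \frac{2}{5} \approx 0.4$)
$J^{2} = \left(\frac{2}{5}\right)^{2} = \frac{4}{25}$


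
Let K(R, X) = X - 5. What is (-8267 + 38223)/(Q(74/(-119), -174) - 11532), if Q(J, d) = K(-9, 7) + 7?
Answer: -29956/11523 ≈ -2.5997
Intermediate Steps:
K(R, X) = -5 + X
Q(J, d) = 9 (Q(J, d) = (-5 + 7) + 7 = 2 + 7 = 9)
(-8267 + 38223)/(Q(74/(-119), -174) - 11532) = (-8267 + 38223)/(9 - 11532) = 29956/(-11523) = 29956*(-1/11523) = -29956/11523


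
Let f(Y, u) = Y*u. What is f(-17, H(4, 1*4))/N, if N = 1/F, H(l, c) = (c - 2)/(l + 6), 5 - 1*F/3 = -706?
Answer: -36261/5 ≈ -7252.2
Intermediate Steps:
F = 2133 (F = 15 - 3*(-706) = 15 + 2118 = 2133)
H(l, c) = (-2 + c)/(6 + l)
N = 1/2133 ≈ 0.00046882
f(-17, H(4, 1*4))/N = (-17*(-2 + 1*4)/(6 + 4))/(1/2133) = -17*(-2 + 4)/10*2133 = -17*2/10*2133 = -17*1/5*2133 = -17/5*2133 = -36261/5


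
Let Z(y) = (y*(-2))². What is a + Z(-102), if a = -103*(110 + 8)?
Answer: 29462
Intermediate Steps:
a = -12154 (a = -103*118 = -12154)
Z(y) = 4*y² (Z(y) = (-2*y)² = 4*y²)
a + Z(-102) = -12154 + 4*(-102)² = -12154 + 4*10404 = -12154 + 41616 = 29462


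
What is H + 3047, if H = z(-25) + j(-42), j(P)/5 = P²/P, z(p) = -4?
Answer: 2833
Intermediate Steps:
j(P) = 5*P (j(P) = 5*(P²/P) = 5*P)
H = -214 (H = -4 + 5*(-42) = -4 - 210 = -214)
H + 3047 = -214 + 3047 = 2833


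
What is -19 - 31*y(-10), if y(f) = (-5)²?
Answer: -794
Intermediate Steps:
y(f) = 25
-19 - 31*y(-10) = -19 - 31*25 = -19 - 775 = -794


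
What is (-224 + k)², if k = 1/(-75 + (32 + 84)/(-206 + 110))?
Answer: 167870478400/3345241 ≈ 50182.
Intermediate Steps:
k = -24/1829 (k = 1/(-75 + 116/(-96)) = 1/(-75 + 116*(-1/96)) = 1/(-75 - 29/24) = 1/(-1829/24) = -24/1829 ≈ -0.013122)
(-224 + k)² = (-224 - 24/1829)² = (-409720/1829)² = 167870478400/3345241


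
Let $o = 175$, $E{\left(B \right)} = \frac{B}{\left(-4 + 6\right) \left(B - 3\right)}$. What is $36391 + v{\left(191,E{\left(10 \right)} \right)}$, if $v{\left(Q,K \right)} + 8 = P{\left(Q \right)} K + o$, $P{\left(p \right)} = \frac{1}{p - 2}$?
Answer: $\frac{48366239}{1323} \approx 36558.0$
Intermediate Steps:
$P{\left(p \right)} = \frac{1}{-2 + p}$
$E{\left(B \right)} = \frac{B}{-6 + 2 B}$ ($E{\left(B \right)} = \frac{B}{2 \left(-3 + B\right)} = \frac{B}{-6 + 2 B}$)
$v{\left(Q,K \right)} = 167 + \frac{K}{-2 + Q}$ ($v{\left(Q,K \right)} = -8 + \left(\frac{K}{-2 + Q} + 175\right) = -8 + \left(175 + \frac{K}{-2 + Q}\right) = 167 + \frac{K}{-2 + Q}$)
$36391 + v{\left(191,E{\left(10 \right)} \right)} = 36391 + \frac{-334 + \frac{1}{2} \cdot 10 \frac{1}{-3 + 10} + 167 \cdot 191}{-2 + 191} = 36391 + \frac{-334 + \frac{1}{2} \cdot 10 \cdot \frac{1}{7} + 31897}{189} = 36391 + \frac{-334 + \frac{5}{7} + 31897}{189} = 36391 + \frac{1}{189} \cdot \frac{220946}{7} = 36391 + \frac{220946}{1323} = \frac{48366239}{1323}$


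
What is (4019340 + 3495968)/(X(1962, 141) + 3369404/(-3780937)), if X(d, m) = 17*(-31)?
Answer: -28414906083596/1995923203 ≈ -14236.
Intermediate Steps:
X(d, m) = -527
(4019340 + 3495968)/(X(1962, 141) + 3369404/(-3780937)) = (4019340 + 3495968)/(-527 + 3369404/(-3780937)) = 7515308/(-527 + 3369404*(-1/3780937)) = 7515308/(-527 - 3369404/3780937) = 7515308/(-1995923203/3780937) = 7515308*(-3780937/1995923203) = -28414906083596/1995923203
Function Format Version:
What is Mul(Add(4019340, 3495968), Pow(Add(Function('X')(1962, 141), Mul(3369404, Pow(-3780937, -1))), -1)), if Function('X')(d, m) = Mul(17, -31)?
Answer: Rational(-28414906083596, 1995923203) ≈ -14236.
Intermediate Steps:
Function('X')(d, m) = -527
Mul(Add(4019340, 3495968), Pow(Add(Function('X')(1962, 141), Mul(3369404, Pow(-3780937, -1))), -1)) = Mul(Add(4019340, 3495968), Pow(Add(-527, Mul(3369404, Pow(-3780937, -1))), -1)) = Mul(7515308, Pow(Add(-527, Mul(3369404, Rational(-1, 3780937))), -1)) = Mul(7515308, Pow(Add(-527, Rational(-3369404, 3780937)), -1)) = Mul(7515308, Pow(Rational(-1995923203, 3780937), -1)) = Mul(7515308, Rational(-3780937, 1995923203)) = Rational(-28414906083596, 1995923203)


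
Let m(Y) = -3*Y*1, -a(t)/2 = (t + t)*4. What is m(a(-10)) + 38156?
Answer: 37676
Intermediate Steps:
a(t) = -16*t (a(t) = -2*(t + t)*4 = -2*2*t*4 = -16*t)
m(Y) = -3*Y
m(a(-10)) + 38156 = -(-48)*(-10) + 38156 = -3*160 + 38156 = -480 + 38156 = 37676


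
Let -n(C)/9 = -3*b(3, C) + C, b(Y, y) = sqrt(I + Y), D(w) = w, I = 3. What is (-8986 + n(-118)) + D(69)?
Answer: -7855 + 27*sqrt(6) ≈ -7788.9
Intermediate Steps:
b(Y, y) = sqrt(3 + Y)
n(C) = -9*C + 27*sqrt(6) (n(C) = -9*(-3*sqrt(3 + 3) + C) = -9*(-3*sqrt(6) + C) = -9*(C - 3*sqrt(6)) = -9*C + 27*sqrt(6))
(-8986 + n(-118)) + D(69) = (-8986 + (-9*(-118) + 27*sqrt(6))) + 69 = (-8986 + (1062 + 27*sqrt(6))) + 69 = (-7924 + 27*sqrt(6)) + 69 = -7855 + 27*sqrt(6)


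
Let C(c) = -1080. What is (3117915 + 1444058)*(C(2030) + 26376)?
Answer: 115399669008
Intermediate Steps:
(3117915 + 1444058)*(C(2030) + 26376) = (3117915 + 1444058)*(-1080 + 26376) = 4561973*25296 = 115399669008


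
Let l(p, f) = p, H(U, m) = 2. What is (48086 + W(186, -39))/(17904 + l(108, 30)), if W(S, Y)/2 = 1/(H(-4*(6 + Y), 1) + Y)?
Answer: 148265/55537 ≈ 2.6697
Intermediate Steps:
W(S, Y) = 2/(2 + Y)
(48086 + W(186, -39))/(17904 + l(108, 30)) = (48086 + 2/(2 - 39))/(17904 + 108) = (48086 + 2/(-37))/18012 = (48086 + 2*(-1/37))*(1/18012) = (48086 - 2/37)*(1/18012) = (1779180/37)*(1/18012) = 148265/55537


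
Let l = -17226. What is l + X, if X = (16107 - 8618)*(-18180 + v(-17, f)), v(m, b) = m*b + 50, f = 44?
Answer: -141394568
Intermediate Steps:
v(m, b) = 50 + b*m (v(m, b) = b*m + 50 = 50 + b*m)
X = -141377342 (X = (16107 - 8618)*(-18180 + (50 + 44*(-17))) = 7489*(-18180 + (50 - 748)) = 7489*(-18180 - 698) = 7489*(-18878) = -141377342)
l + X = -17226 - 141377342 = -141394568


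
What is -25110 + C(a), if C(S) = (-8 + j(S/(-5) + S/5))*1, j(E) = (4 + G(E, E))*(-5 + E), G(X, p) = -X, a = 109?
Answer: -25138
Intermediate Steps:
j(E) = (-5 + E)*(4 - E) (j(E) = (4 - E)*(-5 + E) = (-5 + E)*(4 - E))
C(S) = -28 (C(S) = (-8 + (-20 - (S/(-5) + S/5)² + 9*(S/(-5) + S/5)))*1 = (-8 + (-20 - (S*(-⅕) + S*(⅕))² + 9*(S*(-⅕) + S*(⅕))))*1 = (-8 + (-20 - (-S/5 + S/5)² + 9*(-S/5 + S/5)))*1 = (-8 + (-20 - 1*0² + 9*0))*1 = (-8 + (-20 - 1*0 + 0))*1 = (-8 + (-20 + 0 + 0))*1 = (-8 - 20)*1 = -28*1 = -28)
-25110 + C(a) = -25110 - 28 = -25138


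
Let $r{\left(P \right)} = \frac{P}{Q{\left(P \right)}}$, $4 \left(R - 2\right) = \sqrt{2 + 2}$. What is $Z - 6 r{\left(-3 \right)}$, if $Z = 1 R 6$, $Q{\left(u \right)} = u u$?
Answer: $17$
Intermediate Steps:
$Q{\left(u \right)} = u^{2}$
$R = \frac{5}{2}$ ($R = 2 + \frac{\sqrt{2 + 2}}{4} = 2 + \frac{\sqrt{4}}{4} = 2 + \frac{1}{4} \cdot 2 = 2 + \frac{1}{2} = \frac{5}{2} \approx 2.5$)
$r{\left(P \right)} = \frac{1}{P}$ ($r{\left(P \right)} = \frac{P}{P^{2}} = \frac{1}{P}$)
$Z = 15$ ($Z = 1 \cdot \frac{5}{2} \cdot 6 = \frac{5}{2} \cdot 6 = 15$)
$Z - 6 r{\left(-3 \right)} = 15 - \frac{6}{-3} = 15 - -2 = 15 + 2 = 17$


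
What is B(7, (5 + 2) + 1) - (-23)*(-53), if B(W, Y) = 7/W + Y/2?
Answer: -1214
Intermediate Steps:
B(W, Y) = Y/2 + 7/W (B(W, Y) = 7/W + Y*(½) = 7/W + Y/2 = Y/2 + 7/W)
B(7, (5 + 2) + 1) - (-23)*(-53) = (((5 + 2) + 1)/2 + 7/7) - (-23)*(-53) = ((7 + 1)/2 + 7*(⅐)) - 23*53 = ((½)*8 + 1) - 1219 = (4 + 1) - 1219 = 5 - 1219 = -1214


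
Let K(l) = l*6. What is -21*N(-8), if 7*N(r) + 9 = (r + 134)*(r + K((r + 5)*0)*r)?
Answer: 3051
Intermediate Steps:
K(l) = 6*l
N(r) = -9/7 + r*(134 + r)/7 (N(r) = -9/7 + ((r + 134)*(r + (6*((r + 5)*0))*r))/7 = -9/7 + ((134 + r)*(r + (6*((5 + r)*0))*r))/7 = -9/7 + ((134 + r)*(r + (6*0)*r))/7 = -9/7 + ((134 + r)*(r + 0*r))/7 = -9/7 + ((134 + r)*(r + 0))/7 = -9/7 + ((134 + r)*r)/7 = -9/7 + (r*(134 + r))/7 = -9/7 + r*(134 + r)/7)
-21*N(-8) = -21*(-9/7 + (⅐)*(-8)² + (134/7)*(-8)) = -21*(-9/7 + (⅐)*64 - 1072/7) = -21*(-9/7 + 64/7 - 1072/7) = -21*(-1017/7) = 3051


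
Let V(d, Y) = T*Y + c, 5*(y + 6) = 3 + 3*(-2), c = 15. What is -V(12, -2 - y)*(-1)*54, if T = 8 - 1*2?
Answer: 11502/5 ≈ 2300.4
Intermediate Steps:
T = 6 (T = 8 - 2 = 6)
y = -33/5 (y = -6 + (3 + 3*(-2))/5 = -6 + (3 - 6)/5 = -6 + (⅕)*(-3) = -6 - ⅗ = -33/5 ≈ -6.6000)
V(d, Y) = 15 + 6*Y (V(d, Y) = 6*Y + 15 = 15 + 6*Y)
-V(12, -2 - y)*(-1)*54 = -(15 + 6*(-2 - 1*(-33/5)))*(-1)*54 = -(15 + 6*(-2 + 33/5))*(-1)*54 = -(15 + 6*(23/5))*(-1)*54 = -(15 + 138/5)*(-1)*54 = -(213/5)*(-1)*54 = -(-213)*54/5 = -1*(-11502/5) = 11502/5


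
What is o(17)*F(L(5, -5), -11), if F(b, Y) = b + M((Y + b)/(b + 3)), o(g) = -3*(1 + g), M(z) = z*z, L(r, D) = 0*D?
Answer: -726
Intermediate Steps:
L(r, D) = 0
M(z) = z**2
o(g) = -3 - 3*g
F(b, Y) = b + (Y + b)**2/(3 + b)**2 (F(b, Y) = b + ((Y + b)/(b + 3))**2 = b + ((Y + b)/(3 + b))**2 = b + (Y + b)**2/(3 + b)**2)
o(17)*F(L(5, -5), -11) = (-3 - 3*17)*(0 + (-11 + 0)**2/(3 + 0)**2) = (-3 - 51)*(0 + (-11)**2/3**2) = -54*(0 + (1/9)*121) = -54*(0 + 121/9) = -54*121/9 = -726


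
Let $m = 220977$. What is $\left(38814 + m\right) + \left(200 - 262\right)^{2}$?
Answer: $263635$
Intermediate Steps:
$\left(38814 + m\right) + \left(200 - 262\right)^{2} = \left(38814 + 220977\right) + \left(200 - 262\right)^{2} = 259791 + \left(-62\right)^{2} = 259791 + 3844 = 263635$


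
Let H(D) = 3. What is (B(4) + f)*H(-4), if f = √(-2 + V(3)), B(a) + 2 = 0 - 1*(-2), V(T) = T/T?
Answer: 3*I ≈ 3.0*I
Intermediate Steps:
V(T) = 1
B(a) = 0 (B(a) = -2 + (0 - 1*(-2)) = -2 + (0 + 2) = -2 + 2 = 0)
f = I (f = √(-2 + 1) = √(-1) = I ≈ 1.0*I)
(B(4) + f)*H(-4) = (0 + I)*3 = I*3 = 3*I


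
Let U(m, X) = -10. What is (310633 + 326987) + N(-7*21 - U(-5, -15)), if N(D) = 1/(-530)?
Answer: 337938599/530 ≈ 6.3762e+5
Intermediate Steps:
N(D) = -1/530
(310633 + 326987) + N(-7*21 - U(-5, -15)) = (310633 + 326987) - 1/530 = 637620 - 1/530 = 337938599/530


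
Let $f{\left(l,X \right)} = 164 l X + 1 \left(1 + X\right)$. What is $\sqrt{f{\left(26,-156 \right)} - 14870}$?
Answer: $i \sqrt{680209} \approx 824.75 i$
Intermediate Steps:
$f{\left(l,X \right)} = 1 + X + 164 X l$ ($f{\left(l,X \right)} = 164 X l + \left(1 + X\right) = 1 + X + 164 X l$)
$\sqrt{f{\left(26,-156 \right)} - 14870} = \sqrt{\left(1 - 156 + 164 \left(-156\right) 26\right) - 14870} = \sqrt{\left(1 - 156 - 665184\right) - 14870} = \sqrt{-665339 - 14870} = \sqrt{-680209} = i \sqrt{680209}$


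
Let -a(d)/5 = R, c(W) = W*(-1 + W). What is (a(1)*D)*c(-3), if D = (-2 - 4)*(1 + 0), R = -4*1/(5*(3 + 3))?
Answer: -48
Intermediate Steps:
R = -2/15 (R = -4/(6*5) = -4/30 = -4*1/30 = -2/15 ≈ -0.13333)
a(d) = 2/3 (a(d) = -5*(-2/15) = 2/3)
D = -6 (D = -6*1 = -6)
(a(1)*D)*c(-3) = ((2/3)*(-6))*(-3*(-1 - 3)) = -(-12)*(-4) = -4*12 = -48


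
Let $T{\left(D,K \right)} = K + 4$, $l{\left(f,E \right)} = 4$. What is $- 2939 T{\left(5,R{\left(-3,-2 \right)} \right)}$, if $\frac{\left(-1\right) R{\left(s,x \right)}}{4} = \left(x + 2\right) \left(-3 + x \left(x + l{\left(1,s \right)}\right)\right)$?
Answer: $-11756$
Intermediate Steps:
$R{\left(s,x \right)} = - 4 \left(-3 + x \left(4 + x\right)\right) \left(2 + x\right)$ ($R{\left(s,x \right)} = - 4 \left(x + 2\right) \left(-3 + x \left(x + 4\right)\right) = - 4 \left(2 + x\right) \left(-3 + x \left(4 + x\right)\right) = - 4 \left(-3 + x \left(4 + x\right)\right) \left(2 + x\right)$)
$T{\left(D,K \right)} = 4 + K$
$- 2939 T{\left(5,R{\left(-3,-2 \right)} \right)} = - 2939 \left(4 - \left(-64 - 32 + 96\right)\right) = - 2939 \left(4 + \left(24 - 96 + 40 - -32\right)\right) = - 2939 \left(4 + \left(24 - 96 + 40 + 32\right)\right) = - 2939 \left(4 + 0\right) = \left(-2939\right) 4 = -11756$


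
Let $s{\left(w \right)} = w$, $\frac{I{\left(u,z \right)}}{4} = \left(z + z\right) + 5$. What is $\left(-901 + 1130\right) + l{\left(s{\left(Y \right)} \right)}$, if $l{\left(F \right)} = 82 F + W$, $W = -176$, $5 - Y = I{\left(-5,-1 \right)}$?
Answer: $-521$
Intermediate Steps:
$I{\left(u,z \right)} = 20 + 8 z$ ($I{\left(u,z \right)} = 4 \left(\left(z + z\right) + 5\right) = 4 \left(2 z + 5\right) = 4 \left(5 + 2 z\right) = 20 + 8 z$)
$Y = -7$ ($Y = 5 - \left(20 + 8 \left(-1\right)\right) = 5 - \left(20 - 8\right) = 5 - 12 = -7$)
$l{\left(F \right)} = -176 + 82 F$ ($l{\left(F \right)} = 82 F - 176 = -176 + 82 F$)
$\left(-901 + 1130\right) + l{\left(s{\left(Y \right)} \right)} = \left(-901 + 1130\right) + \left(-176 + 82 \left(-7\right)\right) = 229 - 750 = -521$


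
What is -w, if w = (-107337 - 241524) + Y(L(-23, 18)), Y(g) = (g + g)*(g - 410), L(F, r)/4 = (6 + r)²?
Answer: -8378691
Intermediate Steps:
L(F, r) = 4*(6 + r)²
Y(g) = 2*g*(-410 + g) (Y(g) = (2*g)*(-410 + g) = 2*g*(-410 + g))
w = 8378691 (w = (-107337 - 241524) + 2*(4*(6 + 18)²)*(-410 + 4*(6 + 18)²) = -348861 + 2*(4*24²)*(-410 + 4*24²) = -348861 + 2*(4*576)*(-410 + 4*576) = -348861 + 2*2304*(-410 + 2304) = -348861 + 2*2304*1894 = -348861 + 8727552 = 8378691)
-w = -1*8378691 = -8378691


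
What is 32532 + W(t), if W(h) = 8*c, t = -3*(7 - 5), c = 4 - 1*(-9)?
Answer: 32636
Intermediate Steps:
c = 13 (c = 4 + 9 = 13)
t = -6 (t = -3*2 = -6)
W(h) = 104 (W(h) = 8*13 = 104)
32532 + W(t) = 32532 + 104 = 32636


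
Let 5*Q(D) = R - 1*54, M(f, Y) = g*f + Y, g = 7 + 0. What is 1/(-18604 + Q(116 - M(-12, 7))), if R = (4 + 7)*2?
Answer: -5/93052 ≈ -5.3733e-5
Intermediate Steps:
R = 22 (R = 11*2 = 22)
g = 7
M(f, Y) = Y + 7*f (M(f, Y) = 7*f + Y = Y + 7*f)
Q(D) = -32/5 (Q(D) = (22 - 1*54)/5 = (22 - 54)/5 = (⅕)*(-32) = -32/5)
1/(-18604 + Q(116 - M(-12, 7))) = 1/(-18604 - 32/5) = 1/(-93052/5) = -5/93052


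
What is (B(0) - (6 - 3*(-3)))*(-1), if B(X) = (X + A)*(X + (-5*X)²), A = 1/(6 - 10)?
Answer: 15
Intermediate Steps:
A = -¼ (A = 1/(-4) = -¼ ≈ -0.25000)
B(X) = (-¼ + X)*(X + 25*X²) (B(X) = (X - ¼)*(X + (-5*X)²) = (-¼ + X)*(X + 25*X²))
(B(0) - (6 - 3*(-3)))*(-1) = ((¼)*0*(-1 - 21*0 + 100*0²) - (6 - 3*(-3)))*(-1) = ((¼)*0*(-1 + 0 + 100*0) - (6 + 9))*(-1) = ((¼)*0*(-1 + 0 + 0) - 1*15)*(-1) = ((¼)*0*(-1) - 15)*(-1) = (0 - 15)*(-1) = -15*(-1) = 15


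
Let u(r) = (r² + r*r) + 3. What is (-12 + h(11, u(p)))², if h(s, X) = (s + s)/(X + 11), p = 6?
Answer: 255025/1849 ≈ 137.93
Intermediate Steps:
u(r) = 3 + 2*r² (u(r) = (r² + r²) + 3 = 2*r² + 3 = 3 + 2*r²)
h(s, X) = 2*s/(11 + X) (h(s, X) = (2*s)/(11 + X) = 2*s/(11 + X))
(-12 + h(11, u(p)))² = (-12 + 2*11/(11 + (3 + 2*6²)))² = (-12 + 2*11/(11 + (3 + 2*36)))² = (-12 + 2*11/(11 + (3 + 72)))² = (-12 + 2*11/(11 + 75))² = (-12 + 2*11/86)² = (-12 + 2*11*(1/86))² = (-12 + 11/43)² = (-505/43)² = 255025/1849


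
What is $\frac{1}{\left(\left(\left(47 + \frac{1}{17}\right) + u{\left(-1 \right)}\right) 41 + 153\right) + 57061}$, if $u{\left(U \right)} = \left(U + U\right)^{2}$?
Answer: $\frac{17}{1008226} \approx 1.6861 \cdot 10^{-5}$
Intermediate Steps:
$u{\left(U \right)} = 4 U^{2}$ ($u{\left(U \right)} = \left(2 U\right)^{2} = 4 U^{2}$)
$\frac{1}{\left(\left(\left(47 + \frac{1}{17}\right) + u{\left(-1 \right)}\right) 41 + 153\right) + 57061} = \frac{1}{\left(\left(\left(47 + \frac{1}{17}\right) + 4 \left(-1\right)^{2}\right) 41 + 153\right) + 57061} = \frac{1}{\left(\left(\left(47 + \frac{1}{17}\right) + 4 \cdot 1\right) 41 + 153\right) + 57061} = \frac{1}{\left(\left(\frac{800}{17} + 4\right) 41 + 153\right) + 57061} = \frac{1}{\left(\frac{868}{17} \cdot 41 + 153\right) + 57061} = \frac{1}{\left(\frac{35588}{17} + 153\right) + 57061} = \frac{1}{\frac{38189}{17} + 57061} = \frac{1}{\frac{1008226}{17}} = \frac{17}{1008226}$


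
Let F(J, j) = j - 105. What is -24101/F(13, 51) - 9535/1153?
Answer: 27273563/62262 ≈ 438.04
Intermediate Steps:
F(J, j) = -105 + j
-24101/F(13, 51) - 9535/1153 = -24101/(-105 + 51) - 9535/1153 = -24101/(-54) - 9535*1/1153 = -24101*(-1/54) - 9535/1153 = 24101/54 - 9535/1153 = 27273563/62262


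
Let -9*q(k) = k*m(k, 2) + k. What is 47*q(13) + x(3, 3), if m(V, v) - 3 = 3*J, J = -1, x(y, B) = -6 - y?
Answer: -692/9 ≈ -76.889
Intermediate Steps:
m(V, v) = 0 (m(V, v) = 3 + 3*(-1) = 3 - 3 = 0)
q(k) = -k/9 (q(k) = -(k*0 + k)/9 = -(0 + k)/9 = -k/9)
47*q(13) + x(3, 3) = 47*(-⅑*13) + (-6 - 1*3) = 47*(-13/9) + (-6 - 3) = -611/9 - 9 = -692/9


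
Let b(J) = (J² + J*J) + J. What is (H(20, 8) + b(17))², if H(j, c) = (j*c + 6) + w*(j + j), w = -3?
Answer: 410881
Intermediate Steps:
b(J) = J + 2*J² (b(J) = (J² + J²) + J = 2*J² + J = J + 2*J²)
H(j, c) = 6 - 6*j + c*j (H(j, c) = (j*c + 6) - 3*(j + j) = (c*j + 6) - 6*j = (6 + c*j) - 6*j = 6 - 6*j + c*j)
(H(20, 8) + b(17))² = ((6 - 6*20 + 8*20) + 17*(1 + 2*17))² = ((6 - 120 + 160) + 17*(1 + 34))² = (46 + 17*35)² = (46 + 595)² = 641² = 410881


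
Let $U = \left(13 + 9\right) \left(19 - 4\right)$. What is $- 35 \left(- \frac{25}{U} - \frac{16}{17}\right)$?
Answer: $\frac{39935}{1122} \approx 35.593$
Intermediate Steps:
$U = 330$ ($U = 22 \left(19 - 4\right) = 22 \cdot 15 = 330$)
$- 35 \left(- \frac{25}{U} - \frac{16}{17}\right) = - 35 \left(- \frac{25}{330} - \frac{16}{17}\right) = - 35 \left(\left(-25\right) \frac{1}{330} - \frac{16}{17}\right) = - 35 \left(- \frac{5}{66} - \frac{16}{17}\right) = \left(-35\right) \left(- \frac{1141}{1122}\right) = \frac{39935}{1122}$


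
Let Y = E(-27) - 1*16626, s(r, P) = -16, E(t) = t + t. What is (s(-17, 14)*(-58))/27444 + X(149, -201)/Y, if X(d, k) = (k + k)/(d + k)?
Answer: 33078233/991826160 ≈ 0.033351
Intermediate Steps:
E(t) = 2*t
X(d, k) = 2*k/(d + k) (X(d, k) = (2*k)/(d + k) = 2*k/(d + k))
Y = -16680 (Y = 2*(-27) - 1*16626 = -54 - 16626 = -16680)
(s(-17, 14)*(-58))/27444 + X(149, -201)/Y = -16*(-58)/27444 + (2*(-201)/(149 - 201))/(-16680) = 928*(1/27444) + (2*(-201)/(-52))*(-1/16680) = 232/6861 + (2*(-201)*(-1/52))*(-1/16680) = 232/6861 + (201/26)*(-1/16680) = 232/6861 - 67/144560 = 33078233/991826160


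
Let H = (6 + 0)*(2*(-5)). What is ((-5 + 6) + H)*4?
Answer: -236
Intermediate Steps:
H = -60 (H = 6*(-10) = -60)
((-5 + 6) + H)*4 = ((-5 + 6) - 60)*4 = (1 - 60)*4 = -59*4 = -236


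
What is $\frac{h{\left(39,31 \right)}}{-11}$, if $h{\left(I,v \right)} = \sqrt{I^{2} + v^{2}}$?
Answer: $- \frac{\sqrt{2482}}{11} \approx -4.5291$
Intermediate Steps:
$\frac{h{\left(39,31 \right)}}{-11} = \frac{\sqrt{39^{2} + 31^{2}}}{-11} = \sqrt{1521 + 961} \left(- \frac{1}{11}\right) = \sqrt{2482} \left(- \frac{1}{11}\right) = - \frac{\sqrt{2482}}{11}$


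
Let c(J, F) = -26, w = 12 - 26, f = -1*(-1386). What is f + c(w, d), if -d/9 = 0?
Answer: 1360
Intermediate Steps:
f = 1386
w = -14
d = 0 (d = -9*0 = 0)
f + c(w, d) = 1386 - 26 = 1360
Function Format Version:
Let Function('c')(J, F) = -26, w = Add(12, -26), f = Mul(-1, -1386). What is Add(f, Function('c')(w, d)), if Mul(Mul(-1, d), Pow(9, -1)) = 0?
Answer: 1360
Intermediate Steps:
f = 1386
w = -14
d = 0 (d = Mul(-9, 0) = 0)
Add(f, Function('c')(w, d)) = Add(1386, -26) = 1360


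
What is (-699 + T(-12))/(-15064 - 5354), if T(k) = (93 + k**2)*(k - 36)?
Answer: 4025/6806 ≈ 0.59139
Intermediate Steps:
T(k) = (-36 + k)*(93 + k**2) (T(k) = (93 + k**2)*(-36 + k) = (-36 + k)*(93 + k**2))
(-699 + T(-12))/(-15064 - 5354) = (-699 + (-3348 + (-12)**3 - 36*(-12)**2 + 93*(-12)))/(-15064 - 5354) = (-699 + (-3348 - 1728 - 36*144 - 1116))/(-20418) = (-699 + (-3348 - 1728 - 5184 - 1116))*(-1/20418) = (-699 - 11376)*(-1/20418) = -12075*(-1/20418) = 4025/6806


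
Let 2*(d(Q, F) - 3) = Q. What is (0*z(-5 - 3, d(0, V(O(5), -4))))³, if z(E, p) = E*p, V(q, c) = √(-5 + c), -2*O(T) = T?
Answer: 0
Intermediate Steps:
O(T) = -T/2
d(Q, F) = 3 + Q/2
(0*z(-5 - 3, d(0, V(O(5), -4))))³ = (0*((-5 - 3)*(3 + (½)*0)))³ = (0*(-8*(3 + 0)))³ = (0*(-8*3))³ = (0*(-24))³ = 0³ = 0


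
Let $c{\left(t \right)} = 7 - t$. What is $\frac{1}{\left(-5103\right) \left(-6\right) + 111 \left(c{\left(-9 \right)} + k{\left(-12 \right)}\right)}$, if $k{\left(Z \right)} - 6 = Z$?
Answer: $\frac{1}{31728} \approx 3.1518 \cdot 10^{-5}$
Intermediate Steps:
$k{\left(Z \right)} = 6 + Z$
$\frac{1}{\left(-5103\right) \left(-6\right) + 111 \left(c{\left(-9 \right)} + k{\left(-12 \right)}\right)} = \frac{1}{\left(-5103\right) \left(-6\right) + 111 \left(\left(7 - -9\right) + \left(6 - 12\right)\right)} = \frac{1}{30618 + 111 \left(\left(7 + 9\right) - 6\right)} = \frac{1}{30618 + 111 \left(16 - 6\right)} = \frac{1}{30618 + 111 \cdot 10} = \frac{1}{30618 + 1110} = \frac{1}{31728}$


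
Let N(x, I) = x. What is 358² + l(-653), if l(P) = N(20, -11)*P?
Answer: 115104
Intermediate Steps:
l(P) = 20*P
358² + l(-653) = 358² + 20*(-653) = 128164 - 13060 = 115104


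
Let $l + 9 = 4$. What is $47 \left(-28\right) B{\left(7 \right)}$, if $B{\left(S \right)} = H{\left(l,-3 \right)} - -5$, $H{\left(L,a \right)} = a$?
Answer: $-2632$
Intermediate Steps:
$l = -5$ ($l = -9 + 4 = -5$)
$B{\left(S \right)} = 2$ ($B{\left(S \right)} = -3 - -5 = -3 + 5 = 2$)
$47 \left(-28\right) B{\left(7 \right)} = 47 \left(-28\right) 2 = \left(-1316\right) 2 = -2632$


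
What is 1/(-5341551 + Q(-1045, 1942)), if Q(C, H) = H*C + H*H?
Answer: -1/3599577 ≈ -2.7781e-7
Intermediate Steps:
Q(C, H) = H² + C*H (Q(C, H) = C*H + H² = H² + C*H)
1/(-5341551 + Q(-1045, 1942)) = 1/(-5341551 + 1942*(-1045 + 1942)) = 1/(-5341551 + 1942*897) = 1/(-5341551 + 1741974) = 1/(-3599577) = -1/3599577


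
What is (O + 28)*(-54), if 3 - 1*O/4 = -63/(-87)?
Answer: -58104/29 ≈ -2003.6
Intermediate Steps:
O = 264/29 (O = 12 - (-252)/(-87) = 12 - (-252)*(-1)/87 = 12 - 4*21/29 = 12 - 84/29 = 264/29 ≈ 9.1035)
(O + 28)*(-54) = (264/29 + 28)*(-54) = (1076/29)*(-54) = -58104/29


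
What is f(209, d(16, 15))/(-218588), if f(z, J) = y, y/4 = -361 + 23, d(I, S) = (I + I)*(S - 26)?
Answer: 338/54647 ≈ 0.0061852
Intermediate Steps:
d(I, S) = 2*I*(-26 + S) (d(I, S) = (2*I)*(-26 + S) = 2*I*(-26 + S))
y = -1352 (y = 4*(-361 + 23) = 4*(-338) = -1352)
f(z, J) = -1352
f(209, d(16, 15))/(-218588) = -1352/(-218588) = -1352*(-1/218588) = 338/54647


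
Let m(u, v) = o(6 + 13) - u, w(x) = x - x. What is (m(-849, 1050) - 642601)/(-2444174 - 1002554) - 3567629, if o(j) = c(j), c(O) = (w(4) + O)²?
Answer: -12296646126521/3446728 ≈ -3.5676e+6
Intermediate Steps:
w(x) = 0
c(O) = O² (c(O) = (0 + O)² = O²)
o(j) = j²
m(u, v) = 361 - u (m(u, v) = (6 + 13)² - u = 19² - u = 361 - u)
(m(-849, 1050) - 642601)/(-2444174 - 1002554) - 3567629 = ((361 - 1*(-849)) - 642601)/(-2444174 - 1002554) - 3567629 = ((361 + 849) - 642601)/(-3446728) - 3567629 = (1210 - 642601)*(-1/3446728) - 3567629 = -641391*(-1/3446728) - 3567629 = 641391/3446728 - 3567629 = -12296646126521/3446728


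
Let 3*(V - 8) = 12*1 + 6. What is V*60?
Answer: 840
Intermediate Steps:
V = 14 (V = 8 + (12*1 + 6)/3 = 8 + (12 + 6)/3 = 8 + (⅓)*18 = 8 + 6 = 14)
V*60 = 14*60 = 840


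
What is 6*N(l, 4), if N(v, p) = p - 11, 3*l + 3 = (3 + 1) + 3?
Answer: -42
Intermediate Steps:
l = 4/3 (l = -1 + ((3 + 1) + 3)/3 = -1 + (4 + 3)/3 = -1 + (⅓)*7 = -1 + 7/3 = 4/3 ≈ 1.3333)
N(v, p) = -11 + p
6*N(l, 4) = 6*(-11 + 4) = 6*(-7) = -42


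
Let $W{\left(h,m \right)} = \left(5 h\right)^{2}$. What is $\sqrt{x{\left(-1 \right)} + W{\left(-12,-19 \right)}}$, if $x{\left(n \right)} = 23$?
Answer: $\sqrt{3623} \approx 60.191$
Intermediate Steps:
$W{\left(h,m \right)} = 25 h^{2}$
$\sqrt{x{\left(-1 \right)} + W{\left(-12,-19 \right)}} = \sqrt{23 + 25 \left(-12\right)^{2}} = \sqrt{23 + 25 \cdot 144} = \sqrt{23 + 3600} = \sqrt{3623}$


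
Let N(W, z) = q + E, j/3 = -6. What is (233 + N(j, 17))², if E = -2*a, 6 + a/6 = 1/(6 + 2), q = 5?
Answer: 380689/4 ≈ 95172.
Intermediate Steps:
a = -141/4 (a = -36 + 6/(6 + 2) = -36 + 6/8 = -36 + 6*(⅛) = -36 + ¾ = -141/4 ≈ -35.250)
j = -18 (j = 3*(-6) = -18)
E = 141/2 (E = -2*(-141/4) = 141/2 ≈ 70.500)
N(W, z) = 151/2 (N(W, z) = 5 + 141/2 = 151/2)
(233 + N(j, 17))² = (233 + 151/2)² = (617/2)² = 380689/4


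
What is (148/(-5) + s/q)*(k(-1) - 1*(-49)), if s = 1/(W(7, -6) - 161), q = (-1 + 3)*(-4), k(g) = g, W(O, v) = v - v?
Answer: -1143714/805 ≈ -1420.8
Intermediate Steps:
W(O, v) = 0
q = -8 (q = 2*(-4) = -8)
s = -1/161 (s = 1/(0 - 161) = 1/(-161) = -1/161 ≈ -0.0062112)
(148/(-5) + s/q)*(k(-1) - 1*(-49)) = (148/(-5) - 1/161/(-8))*(-1 - 1*(-49)) = (148*(-⅕) - 1/161*(-⅛))*(-1 + 49) = (-148/5 + 1/1288)*48 = -190619/6440*48 = -1143714/805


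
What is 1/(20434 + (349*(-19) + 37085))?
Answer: 1/50888 ≈ 1.9651e-5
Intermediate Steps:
1/(20434 + (349*(-19) + 37085)) = 1/(20434 + (-6631 + 37085)) = 1/(20434 + 30454) = 1/50888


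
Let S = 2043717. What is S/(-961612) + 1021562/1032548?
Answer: -281972405743/248227636844 ≈ -1.1359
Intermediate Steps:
S/(-961612) + 1021562/1032548 = 2043717/(-961612) + 1021562/1032548 = 2043717*(-1/961612) + 1021562*(1/1032548) = -2043717/961612 + 510781/516274 = -281972405743/248227636844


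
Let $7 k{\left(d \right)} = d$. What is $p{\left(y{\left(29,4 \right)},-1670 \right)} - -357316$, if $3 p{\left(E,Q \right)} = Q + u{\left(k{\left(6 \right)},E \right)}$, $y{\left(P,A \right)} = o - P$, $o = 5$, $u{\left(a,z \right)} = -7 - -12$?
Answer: $356761$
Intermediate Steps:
$k{\left(d \right)} = \frac{d}{7}$
$u{\left(a,z \right)} = 5$ ($u{\left(a,z \right)} = -7 + 12 = 5$)
$y{\left(P,A \right)} = 5 - P$
$p{\left(E,Q \right)} = \frac{5}{3} + \frac{Q}{3}$ ($p{\left(E,Q \right)} = \frac{Q + 5}{3} = \frac{5 + Q}{3} = \frac{5}{3} + \frac{Q}{3}$)
$p{\left(y{\left(29,4 \right)},-1670 \right)} - -357316 = \left(\frac{5}{3} + \frac{1}{3} \left(-1670\right)\right) - -357316 = \left(\frac{5}{3} - \frac{1670}{3}\right) + 357316 = -555 + 357316 = 356761$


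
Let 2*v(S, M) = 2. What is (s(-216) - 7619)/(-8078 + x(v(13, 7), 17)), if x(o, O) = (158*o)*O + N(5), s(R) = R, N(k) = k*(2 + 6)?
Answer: 7835/5352 ≈ 1.4639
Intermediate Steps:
N(k) = 8*k (N(k) = k*8 = 8*k)
v(S, M) = 1 (v(S, M) = (1/2)*2 = 1)
x(o, O) = 40 + 158*O*o (x(o, O) = (158*o)*O + 8*5 = 158*O*o + 40 = 40 + 158*O*o)
(s(-216) - 7619)/(-8078 + x(v(13, 7), 17)) = (-216 - 7619)/(-8078 + (40 + 158*17*1)) = -7835/(-8078 + (40 + 2686)) = -7835/(-8078 + 2726) = -7835/(-5352) = -7835*(-1/5352) = 7835/5352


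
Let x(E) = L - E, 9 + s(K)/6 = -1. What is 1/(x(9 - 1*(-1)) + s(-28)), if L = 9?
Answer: -1/61 ≈ -0.016393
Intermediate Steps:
s(K) = -60 (s(K) = -54 + 6*(-1) = -54 - 6 = -60)
x(E) = 9 - E
1/(x(9 - 1*(-1)) + s(-28)) = 1/((9 - (9 - 1*(-1))) - 60) = 1/((9 - (9 + 1)) - 60) = 1/((9 - 1*10) - 60) = 1/((9 - 10) - 60) = 1/(-1 - 60) = 1/(-61) = -1/61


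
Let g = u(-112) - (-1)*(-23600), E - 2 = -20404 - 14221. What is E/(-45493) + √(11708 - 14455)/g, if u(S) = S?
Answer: 34623/45493 - I*√2747/23712 ≈ 0.76106 - 0.0022103*I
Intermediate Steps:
E = -34623 (E = 2 + (-20404 - 14221) = 2 - 34625 = -34623)
g = -23712 (g = -112 - (-1)*(-23600) = -112 - 1*23600 = -112 - 23600 = -23712)
E/(-45493) + √(11708 - 14455)/g = -34623/(-45493) + √(11708 - 14455)/(-23712) = -34623*(-1/45493) + √(-2747)*(-1/23712) = 34623/45493 + (I*√2747)*(-1/23712) = 34623/45493 - I*√2747/23712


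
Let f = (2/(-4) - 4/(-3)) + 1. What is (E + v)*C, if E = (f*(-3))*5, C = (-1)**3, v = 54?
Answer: -53/2 ≈ -26.500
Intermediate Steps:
C = -1
f = 11/6 (f = (2*(-1/4) - 4*(-1/3)) + 1 = (-1/2 + 4/3) + 1 = 5/6 + 1 = 11/6 ≈ 1.8333)
E = -55/2 (E = ((11/6)*(-3))*5 = -11/2*5 = -55/2 ≈ -27.500)
(E + v)*C = (-55/2 + 54)*(-1) = (53/2)*(-1) = -53/2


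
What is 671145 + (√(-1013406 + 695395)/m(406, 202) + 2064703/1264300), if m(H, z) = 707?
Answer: 848530688203/1264300 + I*√318011/707 ≈ 6.7115e+5 + 0.79763*I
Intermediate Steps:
671145 + (√(-1013406 + 695395)/m(406, 202) + 2064703/1264300) = 671145 + (√(-1013406 + 695395)/707 + 2064703/1264300) = 671145 + (√(-318011)*(1/707) + 2064703*(1/1264300)) = 671145 + ((I*√318011)*(1/707) + 2064703/1264300) = 671145 + (I*√318011/707 + 2064703/1264300) = 671145 + (2064703/1264300 + I*√318011/707) = 848530688203/1264300 + I*√318011/707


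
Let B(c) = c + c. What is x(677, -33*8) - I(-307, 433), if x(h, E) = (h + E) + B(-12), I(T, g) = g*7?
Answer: -2642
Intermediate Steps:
B(c) = 2*c
I(T, g) = 7*g
x(h, E) = -24 + E + h (x(h, E) = (h + E) + 2*(-12) = (E + h) - 24 = -24 + E + h)
x(677, -33*8) - I(-307, 433) = (-24 - 33*8 + 677) - 7*433 = (-24 - 264 + 677) - 1*3031 = 389 - 3031 = -2642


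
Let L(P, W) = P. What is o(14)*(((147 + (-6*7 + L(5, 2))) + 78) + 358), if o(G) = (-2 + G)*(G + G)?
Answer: 183456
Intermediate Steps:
o(G) = 2*G*(-2 + G) (o(G) = (-2 + G)*(2*G) = 2*G*(-2 + G))
o(14)*(((147 + (-6*7 + L(5, 2))) + 78) + 358) = (2*14*(-2 + 14))*(((147 + (-6*7 + 5)) + 78) + 358) = (2*14*12)*(((147 + (-42 + 5)) + 78) + 358) = 336*(((147 - 37) + 78) + 358) = 336*((110 + 78) + 358) = 336*(188 + 358) = 336*546 = 183456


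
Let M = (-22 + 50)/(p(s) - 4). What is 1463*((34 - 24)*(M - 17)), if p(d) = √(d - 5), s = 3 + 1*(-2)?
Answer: -330638 - 40964*I ≈ -3.3064e+5 - 40964.0*I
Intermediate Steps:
s = 1 (s = 3 - 2 = 1)
p(d) = √(-5 + d)
M = 7*(-4 - 2*I)/5 (M = (-22 + 50)/(√(-5 + 1) - 4) = 28/(√(-4) - 4) = 28/(2*I - 4) = 28/(-4 + 2*I) = 28*((-4 - 2*I)/20) = 7*(-4 - 2*I)/5 ≈ -5.6 - 2.8*I)
1463*((34 - 24)*(M - 17)) = 1463*((34 - 24)*((-28/5 - 14*I/5) - 17)) = 1463*(10*(-113/5 - 14*I/5)) = 1463*(-226 - 28*I) = -330638 - 40964*I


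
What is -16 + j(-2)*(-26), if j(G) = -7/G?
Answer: -107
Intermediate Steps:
-16 + j(-2)*(-26) = -16 - 7/(-2)*(-26) = -16 - 7*(-1/2)*(-26) = -16 + (7/2)*(-26) = -16 - 91 = -107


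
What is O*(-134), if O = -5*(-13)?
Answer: -8710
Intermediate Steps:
O = 65
O*(-134) = 65*(-134) = -8710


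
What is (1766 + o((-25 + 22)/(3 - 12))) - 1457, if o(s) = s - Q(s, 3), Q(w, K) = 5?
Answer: 913/3 ≈ 304.33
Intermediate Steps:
o(s) = -5 + s (o(s) = s - 1*5 = s - 5 = -5 + s)
(1766 + o((-25 + 22)/(3 - 12))) - 1457 = (1766 + (-5 + (-25 + 22)/(3 - 12))) - 1457 = (1766 + (-5 - 3/(-9))) - 1457 = (1766 + (-5 - 3*(-⅑))) - 1457 = (1766 + (-5 + ⅓)) - 1457 = (1766 - 14/3) - 1457 = 5284/3 - 1457 = 913/3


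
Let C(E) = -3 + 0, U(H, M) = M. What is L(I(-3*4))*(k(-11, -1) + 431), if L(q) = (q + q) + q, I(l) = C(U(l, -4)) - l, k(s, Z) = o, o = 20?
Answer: 12177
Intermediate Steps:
C(E) = -3
k(s, Z) = 20
I(l) = -3 - l
L(q) = 3*q (L(q) = 2*q + q = 3*q)
L(I(-3*4))*(k(-11, -1) + 431) = (3*(-3 - (-3)*4))*(20 + 431) = (3*(-3 - 1*(-12)))*451 = (3*(-3 + 12))*451 = (3*9)*451 = 27*451 = 12177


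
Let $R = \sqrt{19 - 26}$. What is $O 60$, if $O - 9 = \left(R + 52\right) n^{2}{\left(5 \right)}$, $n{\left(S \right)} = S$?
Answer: $78540 + 1500 i \sqrt{7} \approx 78540.0 + 3968.6 i$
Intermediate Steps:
$R = i \sqrt{7}$ ($R = \sqrt{-7} = i \sqrt{7} \approx 2.6458 i$)
$O = 1309 + 25 i \sqrt{7}$ ($O = 9 + \left(i \sqrt{7} + 52\right) 5^{2} = 9 + \left(52 + i \sqrt{7}\right) 25 = 9 + \left(1300 + 25 i \sqrt{7}\right) = 1309 + 25 i \sqrt{7} \approx 1309.0 + 66.144 i$)
$O 60 = \left(1309 + 25 i \sqrt{7}\right) 60 = 78540 + 1500 i \sqrt{7}$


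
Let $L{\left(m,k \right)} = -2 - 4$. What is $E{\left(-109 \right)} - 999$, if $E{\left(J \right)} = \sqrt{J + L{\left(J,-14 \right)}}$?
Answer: $-999 + i \sqrt{115} \approx -999.0 + 10.724 i$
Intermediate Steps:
$L{\left(m,k \right)} = -6$
$E{\left(J \right)} = \sqrt{-6 + J}$ ($E{\left(J \right)} = \sqrt{J - 6} = \sqrt{-6 + J}$)
$E{\left(-109 \right)} - 999 = \sqrt{-6 - 109} - 999 = \sqrt{-115} - 999 = i \sqrt{115} - 999 = -999 + i \sqrt{115}$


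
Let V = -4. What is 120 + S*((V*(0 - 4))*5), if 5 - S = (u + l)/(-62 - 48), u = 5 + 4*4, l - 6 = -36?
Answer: 5648/11 ≈ 513.45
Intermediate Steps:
l = -30 (l = 6 - 36 = -30)
u = 21 (u = 5 + 16 = 21)
S = 541/110 (S = 5 - (21 - 30)/(-62 - 48) = 5 - (-9)/(-110) = 5 - (-9)*(-1)/110 = 5 - 1*9/110 = 5 - 9/110 = 541/110 ≈ 4.9182)
120 + S*((V*(0 - 4))*5) = 120 + 541*(-4*(0 - 4)*5)/110 = 120 + 541*(-4*(-4)*5)/110 = 120 + 541*(16*5)/110 = 120 + (541/110)*80 = 120 + 4328/11 = 5648/11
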